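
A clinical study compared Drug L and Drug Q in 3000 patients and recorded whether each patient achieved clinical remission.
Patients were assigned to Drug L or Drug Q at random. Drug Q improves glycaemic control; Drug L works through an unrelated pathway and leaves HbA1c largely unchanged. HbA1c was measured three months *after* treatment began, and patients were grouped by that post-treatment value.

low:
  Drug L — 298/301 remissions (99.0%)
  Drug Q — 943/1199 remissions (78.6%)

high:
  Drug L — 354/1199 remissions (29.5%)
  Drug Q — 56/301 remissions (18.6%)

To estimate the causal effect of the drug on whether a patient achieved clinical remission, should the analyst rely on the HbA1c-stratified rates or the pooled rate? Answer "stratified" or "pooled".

pooled

The distribution of HbA1c is itself part of what the drug does — it is an intermediate outcome. Holding it fixed would remove that part of the effect; the total effect is the pooled difference.
Pooled: Drug L 43.5% vs Drug Q 66.6%; Drug Q is higher overall.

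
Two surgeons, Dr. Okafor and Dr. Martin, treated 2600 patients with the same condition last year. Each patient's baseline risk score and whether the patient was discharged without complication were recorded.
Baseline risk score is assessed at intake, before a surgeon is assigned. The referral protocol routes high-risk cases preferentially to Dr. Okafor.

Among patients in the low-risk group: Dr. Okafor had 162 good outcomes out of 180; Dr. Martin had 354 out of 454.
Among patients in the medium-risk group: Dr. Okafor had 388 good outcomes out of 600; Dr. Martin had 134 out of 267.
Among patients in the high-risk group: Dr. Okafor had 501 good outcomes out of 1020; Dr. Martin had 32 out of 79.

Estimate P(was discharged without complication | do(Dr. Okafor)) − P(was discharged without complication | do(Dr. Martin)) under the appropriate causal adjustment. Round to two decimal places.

The imbalance in baseline risk score arose from how patients were allocated, not from anything the surgeon did; and baseline risk score independently affects the outcome. The pooled gap is confounded — condition on baseline risk score.
Adjusting over the population distribution of baseline risk score: 0.244·(0.900−0.780) + 0.333·(0.647−0.502) + 0.423·(0.491−0.405) = +0.114.

+0.11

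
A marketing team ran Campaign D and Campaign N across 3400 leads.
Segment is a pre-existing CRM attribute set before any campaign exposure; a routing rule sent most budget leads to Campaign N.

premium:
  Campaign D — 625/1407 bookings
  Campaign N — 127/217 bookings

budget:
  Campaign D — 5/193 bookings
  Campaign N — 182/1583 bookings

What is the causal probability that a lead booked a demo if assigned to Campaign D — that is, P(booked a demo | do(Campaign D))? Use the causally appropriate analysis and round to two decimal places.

0.23

The stratified and pooled comparisons disagree (Campaign N wins within each customer segment; Campaign D wins overall), so the answer turns on the causal role of customer segment.
Customer segment differs across campaigns for reasons unrelated to any effect of the campaign itself, and it separately predicts the outcome — a classic confounder. We must compare within customer segment levels.
Standardising Campaign D to the population customer segment mix: 0.478·625/1407 + 0.522·5/193 = 0.226.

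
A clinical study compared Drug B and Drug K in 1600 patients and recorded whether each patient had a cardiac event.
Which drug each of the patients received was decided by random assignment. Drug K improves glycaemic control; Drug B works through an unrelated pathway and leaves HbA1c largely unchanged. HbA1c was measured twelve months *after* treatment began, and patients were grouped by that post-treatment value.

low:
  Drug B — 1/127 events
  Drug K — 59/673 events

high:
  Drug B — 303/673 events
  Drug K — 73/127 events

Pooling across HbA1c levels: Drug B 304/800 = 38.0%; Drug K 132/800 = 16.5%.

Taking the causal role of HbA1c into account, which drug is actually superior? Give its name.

HbA1c is recorded after the drug and is itself shifted by it — it sits on the causal path from drug to outcome. Conditioning on a mediator would strip out part of the effect we want; the pooled comparison gives the total causal effect.
Pooled: Drug B 38.0% vs Drug K 16.5%; Drug K is lower overall.

Drug K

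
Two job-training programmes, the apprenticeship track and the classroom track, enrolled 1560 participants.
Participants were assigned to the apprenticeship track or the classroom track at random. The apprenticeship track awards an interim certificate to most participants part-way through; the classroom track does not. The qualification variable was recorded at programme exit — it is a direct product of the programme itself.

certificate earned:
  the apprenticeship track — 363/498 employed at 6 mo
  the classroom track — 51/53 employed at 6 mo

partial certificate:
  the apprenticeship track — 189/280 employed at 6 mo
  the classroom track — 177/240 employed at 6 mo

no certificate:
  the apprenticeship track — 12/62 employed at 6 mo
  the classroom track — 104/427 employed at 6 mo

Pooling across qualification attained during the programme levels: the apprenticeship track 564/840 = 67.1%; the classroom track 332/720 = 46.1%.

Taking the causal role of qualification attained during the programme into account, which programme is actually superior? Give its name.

Stratifying would compare programmes among participants the programmes themselves sorted into qualification attained during the programme groups — a form of selection on an intermediate. The unconditioned pooled rates give the total causal effect.
Pooled: the apprenticeship track 67.1% vs the classroom track 46.1%; the apprenticeship track is higher overall.

the apprenticeship track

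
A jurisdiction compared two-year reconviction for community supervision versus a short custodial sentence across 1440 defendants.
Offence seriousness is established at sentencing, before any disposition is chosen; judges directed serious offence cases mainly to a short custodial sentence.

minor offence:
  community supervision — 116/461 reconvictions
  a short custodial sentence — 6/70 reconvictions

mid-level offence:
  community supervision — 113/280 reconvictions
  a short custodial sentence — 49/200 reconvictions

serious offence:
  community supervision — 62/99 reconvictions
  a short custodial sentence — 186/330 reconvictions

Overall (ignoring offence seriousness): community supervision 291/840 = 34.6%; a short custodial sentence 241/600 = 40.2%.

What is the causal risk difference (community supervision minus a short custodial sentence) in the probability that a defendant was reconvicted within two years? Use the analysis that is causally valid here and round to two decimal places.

a short custodial sentence is lower inside every offence seriousness stratum but community supervision is lower in aggregate. Whether to stratify depends on how offence seriousness relates to the disposition.
Here offence seriousness is a common cause — it drives both which disposition a case falls under and the outcome. The crude comparison mixes populations; the stratum-specific rates are the causally relevant ones.
Adjusting over the population distribution of offence seriousness: 0.369·(0.252−0.086) + 0.333·(0.404−0.245) + 0.298·(0.626−0.564) = +0.133.

+0.13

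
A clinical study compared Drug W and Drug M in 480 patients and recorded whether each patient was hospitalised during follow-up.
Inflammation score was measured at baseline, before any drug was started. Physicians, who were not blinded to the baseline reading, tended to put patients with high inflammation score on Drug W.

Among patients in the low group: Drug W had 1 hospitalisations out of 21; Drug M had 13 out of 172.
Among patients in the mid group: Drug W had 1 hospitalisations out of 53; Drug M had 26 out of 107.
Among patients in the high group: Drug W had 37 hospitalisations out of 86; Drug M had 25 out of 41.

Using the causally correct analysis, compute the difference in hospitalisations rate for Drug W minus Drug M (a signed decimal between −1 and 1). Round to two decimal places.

-0.13

Inflammation score differs across drugs for reasons unrelated to any effect of the drug itself, and it separately predicts the outcome — a classic confounder. We must compare within inflammation score levels.
Adjusting over the population distribution of inflammation score: 0.402·(0.048−0.076) + 0.333·(0.019−0.243) + 0.265·(0.430−0.610) = -0.133.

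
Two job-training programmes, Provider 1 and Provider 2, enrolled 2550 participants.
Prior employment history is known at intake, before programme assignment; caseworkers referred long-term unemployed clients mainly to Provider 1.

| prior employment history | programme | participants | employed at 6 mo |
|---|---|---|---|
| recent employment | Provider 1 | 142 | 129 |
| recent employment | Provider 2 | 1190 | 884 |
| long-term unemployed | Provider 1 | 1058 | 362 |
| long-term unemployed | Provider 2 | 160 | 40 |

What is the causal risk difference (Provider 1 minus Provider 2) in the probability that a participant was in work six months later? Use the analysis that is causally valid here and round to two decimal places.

+0.13

The prior employment history-specific comparison favours Provider 1 throughout, but the pooled figures favour Provider 2. The question is whether to condition on prior employment history.
Prior employment history is set before the programme has any effect — it is not caused by the programme — and it independently drives the outcome. That makes it a confounder, so the causal comparison is within prior employment history levels.
Adjusting over the population distribution of prior employment history: 0.522·(0.908−0.743) + 0.478·(0.342−0.250) = +0.131.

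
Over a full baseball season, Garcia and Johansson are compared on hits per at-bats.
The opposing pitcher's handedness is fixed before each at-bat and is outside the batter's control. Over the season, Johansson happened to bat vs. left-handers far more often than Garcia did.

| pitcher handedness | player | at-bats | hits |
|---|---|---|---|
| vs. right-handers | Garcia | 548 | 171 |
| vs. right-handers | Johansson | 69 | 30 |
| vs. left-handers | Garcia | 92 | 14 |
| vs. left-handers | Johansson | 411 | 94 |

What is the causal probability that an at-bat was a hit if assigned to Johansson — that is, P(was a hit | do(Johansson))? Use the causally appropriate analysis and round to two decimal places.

The stratified and pooled comparisons disagree (Johansson wins within each pitcher handedness; Garcia wins overall), so the answer turns on the causal role of pitcher handedness.
Pitcher handedness is set before the player has any effect — it is not caused by the player — and it independently drives the outcome. That makes it a confounder, so the causal comparison is within pitcher handedness levels.
Standardising Johansson to the population pitcher handedness mix: 0.551·30/69 + 0.449·94/411 = 0.342.

0.34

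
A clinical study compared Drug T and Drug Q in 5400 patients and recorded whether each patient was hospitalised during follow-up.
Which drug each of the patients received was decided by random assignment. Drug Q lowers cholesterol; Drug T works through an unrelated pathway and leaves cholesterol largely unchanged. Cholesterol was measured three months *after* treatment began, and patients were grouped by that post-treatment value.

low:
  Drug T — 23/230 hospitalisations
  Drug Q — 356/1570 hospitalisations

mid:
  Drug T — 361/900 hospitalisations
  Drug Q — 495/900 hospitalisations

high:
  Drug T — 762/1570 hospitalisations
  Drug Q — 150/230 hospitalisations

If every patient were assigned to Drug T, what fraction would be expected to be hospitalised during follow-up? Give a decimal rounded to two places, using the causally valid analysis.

0.42

Stratifying would compare drugs among patients the drugs themselves sorted into cholesterol groups — a form of selection on an intermediate. The unconditioned pooled rates give the total causal effect.
So P(outcome | do(Drug T)) is just the pooled rate for Drug T: 1146/2700 = 0.424.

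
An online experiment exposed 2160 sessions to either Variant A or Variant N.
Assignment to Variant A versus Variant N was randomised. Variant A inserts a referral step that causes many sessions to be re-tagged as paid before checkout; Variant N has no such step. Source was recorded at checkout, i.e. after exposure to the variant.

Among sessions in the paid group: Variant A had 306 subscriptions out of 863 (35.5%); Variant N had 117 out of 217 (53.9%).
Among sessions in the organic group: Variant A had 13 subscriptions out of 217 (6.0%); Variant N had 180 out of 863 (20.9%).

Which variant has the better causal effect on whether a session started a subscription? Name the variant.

The traffic source-specific comparison favours Variant N throughout, but the pooled figures favour Variant A. The question is whether to condition on traffic source.
Traffic source is recorded after the variant and is itself shifted by it — it sits on the causal path from variant to outcome. Conditioning on a mediator would strip out part of the effect we want; the pooled comparison gives the total causal effect.
Pooled: Variant A 29.5% vs Variant N 27.5%; Variant A is higher overall.

Variant A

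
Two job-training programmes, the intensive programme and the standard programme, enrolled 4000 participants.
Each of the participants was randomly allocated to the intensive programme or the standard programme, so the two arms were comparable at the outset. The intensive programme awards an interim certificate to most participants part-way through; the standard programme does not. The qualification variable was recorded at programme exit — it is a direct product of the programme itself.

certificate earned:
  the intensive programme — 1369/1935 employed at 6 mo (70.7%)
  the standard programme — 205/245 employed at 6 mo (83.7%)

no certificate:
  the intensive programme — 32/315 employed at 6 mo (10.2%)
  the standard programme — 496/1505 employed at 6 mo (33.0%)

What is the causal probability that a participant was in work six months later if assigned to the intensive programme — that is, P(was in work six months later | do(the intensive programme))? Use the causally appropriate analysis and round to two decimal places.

0.62

Qualification attained during the programme is recorded after the programme and is itself shifted by it — it sits on the causal path from programme to outcome. Conditioning on a mediator would strip out part of the effect we want; the pooled comparison gives the total causal effect.
So P(outcome | do(the intensive programme)) is just the pooled rate for the intensive programme: 1401/2250 = 0.623.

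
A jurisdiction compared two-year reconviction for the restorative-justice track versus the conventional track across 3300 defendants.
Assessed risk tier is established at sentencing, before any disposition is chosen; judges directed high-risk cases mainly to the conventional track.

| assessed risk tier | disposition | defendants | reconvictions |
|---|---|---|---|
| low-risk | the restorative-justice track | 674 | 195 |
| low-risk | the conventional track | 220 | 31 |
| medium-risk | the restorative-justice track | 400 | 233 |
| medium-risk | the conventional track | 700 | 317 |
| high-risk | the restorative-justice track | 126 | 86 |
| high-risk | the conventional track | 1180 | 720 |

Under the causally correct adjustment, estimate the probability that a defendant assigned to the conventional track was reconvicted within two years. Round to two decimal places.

Assessed risk tier satisfies the back-door criterion: it is not a descendant of the disposition, and it blocks the spurious path from disposition to outcome. Adjusting for it (i.e., using the within-assessed risk tier rates) gives the causal effect.
Standardising the conventional track to the population assessed risk tier mix: 0.271·31/220 + 0.333·317/700 + 0.396·720/1180 = 0.431.

0.43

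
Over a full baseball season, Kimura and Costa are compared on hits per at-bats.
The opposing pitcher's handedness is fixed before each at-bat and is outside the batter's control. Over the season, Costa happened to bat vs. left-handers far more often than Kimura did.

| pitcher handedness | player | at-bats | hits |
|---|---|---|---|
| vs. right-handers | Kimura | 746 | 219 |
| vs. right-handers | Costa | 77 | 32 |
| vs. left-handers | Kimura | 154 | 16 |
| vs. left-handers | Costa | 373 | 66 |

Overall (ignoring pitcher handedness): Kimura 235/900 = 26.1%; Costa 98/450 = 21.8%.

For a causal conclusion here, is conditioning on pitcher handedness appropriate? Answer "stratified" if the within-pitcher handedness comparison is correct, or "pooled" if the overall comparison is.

stratified

Pitcher handedness satisfies the back-door criterion: it is not a descendant of the player, and it blocks the spurious path from player to outcome. Adjusting for it (i.e., using the within-pitcher handedness rates) gives the causal effect.
Within each level — vs. right-handers: 29.4% vs 41.6%; vs. left-handers: 10.4% vs 17.7% — Costa is higher every time.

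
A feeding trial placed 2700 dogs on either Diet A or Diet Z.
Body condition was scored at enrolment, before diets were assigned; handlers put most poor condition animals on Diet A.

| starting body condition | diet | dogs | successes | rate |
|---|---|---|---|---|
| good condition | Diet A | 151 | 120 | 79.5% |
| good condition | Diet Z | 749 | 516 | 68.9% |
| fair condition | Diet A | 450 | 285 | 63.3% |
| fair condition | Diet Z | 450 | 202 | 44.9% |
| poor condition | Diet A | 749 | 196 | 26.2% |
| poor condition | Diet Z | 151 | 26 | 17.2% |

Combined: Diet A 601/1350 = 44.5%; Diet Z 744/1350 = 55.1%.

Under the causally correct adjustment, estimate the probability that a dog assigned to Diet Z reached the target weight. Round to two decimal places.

Within every starting body condition level Diet A has the higher rate, yet pooled Diet Z does — Simpson's reversal.
Starting body condition is set before the diet has any effect — it is not caused by the diet — and it independently drives the outcome. That makes it a confounder, so the causal comparison is within starting body condition levels.
Standardising Diet Z to the population starting body condition mix: 0.333·516/749 + 0.333·202/450 + 0.333·26/151 = 0.437.

0.44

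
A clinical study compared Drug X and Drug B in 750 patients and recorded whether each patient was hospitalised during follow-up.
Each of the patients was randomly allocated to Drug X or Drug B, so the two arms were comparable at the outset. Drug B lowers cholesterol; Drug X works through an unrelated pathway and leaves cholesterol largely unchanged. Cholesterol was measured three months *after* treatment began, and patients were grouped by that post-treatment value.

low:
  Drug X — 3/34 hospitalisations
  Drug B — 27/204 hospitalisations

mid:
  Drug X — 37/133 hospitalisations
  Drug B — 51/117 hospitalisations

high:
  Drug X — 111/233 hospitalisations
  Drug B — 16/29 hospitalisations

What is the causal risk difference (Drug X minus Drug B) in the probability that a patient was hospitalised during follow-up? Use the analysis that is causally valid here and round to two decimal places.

The stratified and pooled comparisons disagree (Drug X wins within each cholesterol; Drug B wins overall), so the answer turns on the causal role of cholesterol.
Stratifying would compare drugs among patients the drugs themselves sorted into cholesterol groups — a form of selection on an intermediate. The unconditioned pooled rates give the total causal effect.
The causal difference is the pooled difference: 0.378 − 0.269 = +0.109.

+0.11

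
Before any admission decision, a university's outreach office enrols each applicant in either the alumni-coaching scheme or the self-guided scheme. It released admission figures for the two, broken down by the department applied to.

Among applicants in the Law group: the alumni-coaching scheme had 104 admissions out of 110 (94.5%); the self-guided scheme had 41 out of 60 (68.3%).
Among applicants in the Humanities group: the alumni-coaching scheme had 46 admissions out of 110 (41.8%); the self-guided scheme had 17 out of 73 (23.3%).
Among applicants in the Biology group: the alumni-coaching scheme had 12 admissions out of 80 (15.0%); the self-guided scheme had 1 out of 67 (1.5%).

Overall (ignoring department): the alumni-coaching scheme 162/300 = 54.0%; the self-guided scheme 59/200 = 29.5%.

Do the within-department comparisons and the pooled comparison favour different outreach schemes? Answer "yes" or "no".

Within each department level (Law 94.5% vs 68.3%; Humanities 41.8% vs 23.3%; Biology 15.0% vs 1.5%), the alumni-coaching scheme has the higher rate every time. Pooled: 54.0% vs 29.5% — the alumni-coaching scheme has the higher rate overall. They agree.

no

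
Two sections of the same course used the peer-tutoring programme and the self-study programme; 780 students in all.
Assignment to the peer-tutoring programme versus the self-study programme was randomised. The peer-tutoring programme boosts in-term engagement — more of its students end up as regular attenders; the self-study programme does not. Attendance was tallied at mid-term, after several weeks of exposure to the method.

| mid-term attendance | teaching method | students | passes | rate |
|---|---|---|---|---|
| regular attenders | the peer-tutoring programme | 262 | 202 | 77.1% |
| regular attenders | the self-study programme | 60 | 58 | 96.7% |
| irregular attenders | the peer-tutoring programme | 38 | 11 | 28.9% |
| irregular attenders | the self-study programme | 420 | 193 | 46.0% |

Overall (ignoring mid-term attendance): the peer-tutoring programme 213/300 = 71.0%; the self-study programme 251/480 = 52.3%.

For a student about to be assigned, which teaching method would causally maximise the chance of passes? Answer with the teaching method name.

the peer-tutoring programme

Mid-term attendance is recorded after the teaching method and is itself shifted by it — it sits on the causal path from teaching method to outcome. Conditioning on a mediator would strip out part of the effect we want; the pooled comparison gives the total causal effect.
Pooled: the peer-tutoring programme 71.0% vs the self-study programme 52.3%; the peer-tutoring programme is higher overall.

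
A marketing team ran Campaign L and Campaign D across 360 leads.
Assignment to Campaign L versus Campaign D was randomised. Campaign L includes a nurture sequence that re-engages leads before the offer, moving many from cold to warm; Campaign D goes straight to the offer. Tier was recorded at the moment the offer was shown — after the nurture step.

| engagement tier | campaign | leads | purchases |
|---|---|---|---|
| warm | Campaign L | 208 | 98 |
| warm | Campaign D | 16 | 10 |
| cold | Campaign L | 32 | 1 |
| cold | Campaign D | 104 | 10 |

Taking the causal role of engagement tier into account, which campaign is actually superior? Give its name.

The stratified and pooled comparisons disagree (Campaign D wins within each engagement tier; Campaign L wins overall), so the answer turns on the causal role of engagement tier.
Engagement tier is downstream of the campaign. One should not condition on a consequence of treatment, so the overall rates are the right comparison.
Pooled: Campaign L 41.2% vs Campaign D 16.7%; Campaign L is higher overall.

Campaign L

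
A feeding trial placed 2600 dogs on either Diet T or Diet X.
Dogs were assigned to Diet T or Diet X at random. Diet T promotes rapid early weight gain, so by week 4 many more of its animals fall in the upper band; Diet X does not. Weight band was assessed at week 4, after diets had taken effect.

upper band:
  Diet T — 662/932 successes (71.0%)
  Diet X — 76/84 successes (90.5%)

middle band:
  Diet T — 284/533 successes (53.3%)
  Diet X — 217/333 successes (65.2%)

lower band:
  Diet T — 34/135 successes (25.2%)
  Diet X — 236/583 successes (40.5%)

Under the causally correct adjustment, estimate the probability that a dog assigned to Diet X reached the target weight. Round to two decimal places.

0.53

The distribution of week-4 weight band is itself part of what the diet does — it is an intermediate outcome. Holding it fixed would remove that part of the effect; the total effect is the pooled difference.
So P(outcome | do(Diet X)) is just the pooled rate for Diet X: 529/1000 = 0.529.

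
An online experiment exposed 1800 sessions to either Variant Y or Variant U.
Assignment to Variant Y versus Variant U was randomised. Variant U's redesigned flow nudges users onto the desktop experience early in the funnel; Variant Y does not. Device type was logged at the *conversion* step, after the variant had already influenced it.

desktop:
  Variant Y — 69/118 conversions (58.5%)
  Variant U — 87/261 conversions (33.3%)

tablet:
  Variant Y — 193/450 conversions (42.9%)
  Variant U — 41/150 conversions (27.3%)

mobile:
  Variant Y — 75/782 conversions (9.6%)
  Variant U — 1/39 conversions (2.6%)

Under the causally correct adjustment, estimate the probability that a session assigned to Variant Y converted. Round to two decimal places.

0.25

Variant Y is higher inside every device type stratum but Variant U is higher in aggregate. Whether to stratify depends on how device type relates to the variant.
Device type here is a post-treatment variable shaped by the variant; conditioning on it would introduce bias rather than remove it. The overall comparison is the causal one.
So P(outcome | do(Variant Y)) is just the pooled rate for Variant Y: 337/1350 = 0.250.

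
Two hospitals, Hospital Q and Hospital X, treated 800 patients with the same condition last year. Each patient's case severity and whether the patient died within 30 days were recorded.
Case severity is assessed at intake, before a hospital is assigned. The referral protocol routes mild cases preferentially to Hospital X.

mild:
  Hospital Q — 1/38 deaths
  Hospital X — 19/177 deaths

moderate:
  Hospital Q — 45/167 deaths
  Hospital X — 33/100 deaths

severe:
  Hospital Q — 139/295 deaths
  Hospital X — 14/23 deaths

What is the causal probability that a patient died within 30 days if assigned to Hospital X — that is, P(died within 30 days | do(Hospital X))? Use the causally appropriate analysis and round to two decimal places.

Nothing the hospital does changes case severity; the imbalance is an allocation artefact. With case severity also predicting the outcome, the pooled figure is confounded, and the within-stratum comparison is the causal one.
Standardising Hospital X to the population case severity mix: 0.269·19/177 + 0.334·33/100 + 0.398·14/23 = 0.381.

0.38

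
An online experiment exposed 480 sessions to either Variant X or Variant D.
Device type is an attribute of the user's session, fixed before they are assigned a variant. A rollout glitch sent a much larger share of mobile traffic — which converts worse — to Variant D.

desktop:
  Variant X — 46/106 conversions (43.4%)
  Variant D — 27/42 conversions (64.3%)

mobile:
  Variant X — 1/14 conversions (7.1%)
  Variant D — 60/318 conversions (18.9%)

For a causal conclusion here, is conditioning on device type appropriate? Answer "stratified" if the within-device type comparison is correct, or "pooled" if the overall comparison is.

The stratified and pooled comparisons disagree (Variant D wins within each device type; Variant X wins overall), so the answer turns on the causal role of device type.
Nothing the variant does changes device type; the imbalance is an allocation artefact. With device type also predicting the outcome, the pooled figure is confounded, and the within-stratum comparison is the causal one.
Within each level — desktop: 43.4% vs 64.3%; mobile: 7.1% vs 18.9% — Variant D is higher every time.

stratified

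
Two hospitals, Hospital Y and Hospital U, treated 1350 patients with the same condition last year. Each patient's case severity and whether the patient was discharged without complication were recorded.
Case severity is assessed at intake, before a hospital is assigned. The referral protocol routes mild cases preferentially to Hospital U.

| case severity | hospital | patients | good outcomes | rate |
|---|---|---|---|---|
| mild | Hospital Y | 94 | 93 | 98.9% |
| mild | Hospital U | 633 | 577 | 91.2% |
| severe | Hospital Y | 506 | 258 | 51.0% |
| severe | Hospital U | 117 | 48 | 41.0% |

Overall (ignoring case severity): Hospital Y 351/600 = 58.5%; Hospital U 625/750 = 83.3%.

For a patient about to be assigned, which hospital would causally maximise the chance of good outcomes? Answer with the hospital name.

The case severity-specific comparison favours Hospital Y throughout, but the pooled figures favour Hospital U. The question is whether to condition on case severity.
Since case severity is a pre-existing factor (not a product of the hospital) and it affects the outcome on its own, it is a confounder. The stratified rates, not the pooled rate, identify the causal effect.
Within each level — mild: 98.9% vs 91.2%; severe: 51.0% vs 41.0% — Hospital Y is higher every time.

Hospital Y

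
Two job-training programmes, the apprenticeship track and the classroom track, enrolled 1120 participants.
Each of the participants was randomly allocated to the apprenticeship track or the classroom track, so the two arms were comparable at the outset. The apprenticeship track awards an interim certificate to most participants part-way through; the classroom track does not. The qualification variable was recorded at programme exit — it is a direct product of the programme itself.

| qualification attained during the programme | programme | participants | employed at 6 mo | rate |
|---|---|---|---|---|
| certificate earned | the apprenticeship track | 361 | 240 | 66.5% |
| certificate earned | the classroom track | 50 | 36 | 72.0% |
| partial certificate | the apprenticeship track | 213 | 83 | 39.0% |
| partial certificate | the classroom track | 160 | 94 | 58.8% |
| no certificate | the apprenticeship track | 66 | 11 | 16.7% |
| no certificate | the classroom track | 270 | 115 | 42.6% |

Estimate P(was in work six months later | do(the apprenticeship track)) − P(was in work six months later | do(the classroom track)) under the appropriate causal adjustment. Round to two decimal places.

Within every qualification attained during the programme level the classroom track has the higher rate, yet pooled the apprenticeship track does — Simpson's reversal.
Because the programme influences qualification attained during the programme, qualification attained during the programme is a post-treatment mediator, not a confounder. Stratifying on it would bias the estimate; the causal effect is the crude pooled difference.
The causal difference is the pooled difference: 0.522 − 0.510 = +0.011.

+0.01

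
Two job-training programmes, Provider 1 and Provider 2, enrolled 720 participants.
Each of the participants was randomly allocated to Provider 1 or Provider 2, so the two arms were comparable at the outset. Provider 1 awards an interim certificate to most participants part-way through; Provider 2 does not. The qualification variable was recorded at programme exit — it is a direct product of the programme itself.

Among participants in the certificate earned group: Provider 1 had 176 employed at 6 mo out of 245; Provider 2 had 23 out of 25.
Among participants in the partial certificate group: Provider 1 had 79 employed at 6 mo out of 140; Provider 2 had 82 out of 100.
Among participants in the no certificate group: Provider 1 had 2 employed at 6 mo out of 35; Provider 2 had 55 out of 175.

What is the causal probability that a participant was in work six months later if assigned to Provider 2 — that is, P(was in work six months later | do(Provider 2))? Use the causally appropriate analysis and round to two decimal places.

Qualification attained during the programme lies on the pathway programme → qualification attained during the programme → outcome, so adjusting for it blocks the indirect effect. For the total causal effect of programme, use the unadjusted pooled rates.
So P(outcome | do(Provider 2)) is just the pooled rate for Provider 2: 160/300 = 0.533.

0.53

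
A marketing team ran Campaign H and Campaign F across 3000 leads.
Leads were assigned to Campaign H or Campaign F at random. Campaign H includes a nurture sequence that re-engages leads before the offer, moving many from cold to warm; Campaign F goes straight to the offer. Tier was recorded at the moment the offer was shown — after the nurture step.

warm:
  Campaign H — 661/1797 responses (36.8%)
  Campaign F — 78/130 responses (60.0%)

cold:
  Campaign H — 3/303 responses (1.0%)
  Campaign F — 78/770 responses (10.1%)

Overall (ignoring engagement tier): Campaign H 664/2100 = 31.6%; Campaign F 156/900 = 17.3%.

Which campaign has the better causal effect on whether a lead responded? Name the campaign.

The engagement tier-specific comparison favours Campaign F throughout, but the pooled figures favour Campaign H. The question is whether to condition on engagement tier.
Engagement tier is recorded after the campaign and is itself shifted by it — it sits on the causal path from campaign to outcome. Conditioning on a mediator would strip out part of the effect we want; the pooled comparison gives the total causal effect.
Pooled: Campaign H 31.6% vs Campaign F 17.3%; Campaign H is higher overall.

Campaign H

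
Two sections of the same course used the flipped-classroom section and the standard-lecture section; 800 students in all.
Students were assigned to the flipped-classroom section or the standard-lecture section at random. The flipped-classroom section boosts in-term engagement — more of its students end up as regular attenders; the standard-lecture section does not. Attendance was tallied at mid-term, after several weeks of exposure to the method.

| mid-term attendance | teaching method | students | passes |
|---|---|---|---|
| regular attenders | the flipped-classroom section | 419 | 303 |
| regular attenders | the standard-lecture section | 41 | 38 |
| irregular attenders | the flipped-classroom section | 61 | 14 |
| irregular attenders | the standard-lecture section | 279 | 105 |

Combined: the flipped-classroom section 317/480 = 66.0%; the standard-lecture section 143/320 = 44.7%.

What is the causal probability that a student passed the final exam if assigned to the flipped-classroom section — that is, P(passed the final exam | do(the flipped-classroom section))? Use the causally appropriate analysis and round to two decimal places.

The mid-term attendance-specific comparison favours the standard-lecture section throughout, but the pooled figures favour the flipped-classroom section. The question is whether to condition on mid-term attendance.
The distribution of mid-term attendance is itself part of what the teaching method does — it is an intermediate outcome. Holding it fixed would remove that part of the effect; the total effect is the pooled difference.
So P(outcome | do(the flipped-classroom section)) is just the pooled rate for the flipped-classroom section: 317/480 = 0.660.

0.66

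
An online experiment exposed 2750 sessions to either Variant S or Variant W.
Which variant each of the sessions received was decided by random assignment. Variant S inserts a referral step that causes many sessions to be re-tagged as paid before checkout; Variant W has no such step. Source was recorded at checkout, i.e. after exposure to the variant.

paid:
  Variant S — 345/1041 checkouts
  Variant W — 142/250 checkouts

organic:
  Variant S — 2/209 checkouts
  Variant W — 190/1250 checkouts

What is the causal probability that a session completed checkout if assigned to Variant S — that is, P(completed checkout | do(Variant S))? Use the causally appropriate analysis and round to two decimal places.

0.28

Traffic source lies on the pathway variant → traffic source → outcome, so adjusting for it blocks the indirect effect. For the total causal effect of variant, use the unadjusted pooled rates.
So P(outcome | do(Variant S)) is just the pooled rate for Variant S: 347/1250 = 0.278.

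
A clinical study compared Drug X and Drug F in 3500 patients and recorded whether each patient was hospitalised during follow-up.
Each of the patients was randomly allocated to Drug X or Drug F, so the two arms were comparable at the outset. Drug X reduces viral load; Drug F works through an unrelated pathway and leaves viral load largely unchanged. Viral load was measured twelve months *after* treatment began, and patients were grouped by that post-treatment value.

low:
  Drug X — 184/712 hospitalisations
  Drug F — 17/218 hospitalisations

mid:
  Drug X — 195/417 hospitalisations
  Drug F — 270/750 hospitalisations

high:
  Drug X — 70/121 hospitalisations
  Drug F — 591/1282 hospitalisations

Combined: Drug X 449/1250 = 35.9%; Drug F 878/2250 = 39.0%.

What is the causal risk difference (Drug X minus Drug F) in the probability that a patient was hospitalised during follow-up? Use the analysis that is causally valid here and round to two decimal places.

-0.03

Stratifying would compare drugs among patients the drugs themselves sorted into viral load groups — a form of selection on an intermediate. The unconditioned pooled rates give the total causal effect.
The causal difference is the pooled difference: 0.359 − 0.390 = -0.031.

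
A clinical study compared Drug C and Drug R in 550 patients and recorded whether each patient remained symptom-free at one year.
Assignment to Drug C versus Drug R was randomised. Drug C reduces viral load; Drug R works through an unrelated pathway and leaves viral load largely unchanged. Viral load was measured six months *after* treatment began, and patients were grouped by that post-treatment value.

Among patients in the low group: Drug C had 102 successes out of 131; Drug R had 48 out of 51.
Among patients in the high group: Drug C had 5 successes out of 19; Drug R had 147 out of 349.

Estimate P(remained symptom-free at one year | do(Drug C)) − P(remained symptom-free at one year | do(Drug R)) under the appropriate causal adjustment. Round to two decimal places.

Viral load lies on the pathway drug → viral load → outcome, so adjusting for it blocks the indirect effect. For the total causal effect of drug, use the unadjusted pooled rates.
The causal difference is the pooled difference: 0.713 − 0.487 = +0.226.

+0.23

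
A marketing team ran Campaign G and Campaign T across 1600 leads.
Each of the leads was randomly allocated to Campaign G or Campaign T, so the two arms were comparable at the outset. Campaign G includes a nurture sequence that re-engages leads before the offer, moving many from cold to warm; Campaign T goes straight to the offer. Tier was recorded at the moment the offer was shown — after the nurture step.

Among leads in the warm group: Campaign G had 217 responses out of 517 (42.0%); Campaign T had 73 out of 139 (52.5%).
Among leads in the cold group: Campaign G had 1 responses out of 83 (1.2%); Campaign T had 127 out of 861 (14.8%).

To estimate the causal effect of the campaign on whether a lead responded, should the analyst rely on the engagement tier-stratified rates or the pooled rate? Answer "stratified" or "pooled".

pooled

The engagement tier-specific comparison favours Campaign T throughout, but the pooled figures favour Campaign G. The question is whether to condition on engagement tier.
Because the campaign influences engagement tier, engagement tier is a post-treatment mediator, not a confounder. Stratifying on it would bias the estimate; the causal effect is the crude pooled difference.
Pooled: Campaign G 36.3% vs Campaign T 20.0%; Campaign G is higher overall.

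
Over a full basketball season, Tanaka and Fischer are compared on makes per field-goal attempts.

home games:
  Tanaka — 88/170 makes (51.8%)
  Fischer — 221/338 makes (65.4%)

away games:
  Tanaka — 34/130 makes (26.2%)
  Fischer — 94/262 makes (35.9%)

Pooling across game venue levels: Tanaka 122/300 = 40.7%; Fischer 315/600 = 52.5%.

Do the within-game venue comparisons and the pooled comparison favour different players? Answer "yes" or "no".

Within each game venue level (home games 51.8% vs 65.4%; away games 26.2% vs 35.9%), Fischer has the higher rate every time. Pooled: 40.7% vs 52.5% — Fischer has the higher rate overall. They agree.

no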